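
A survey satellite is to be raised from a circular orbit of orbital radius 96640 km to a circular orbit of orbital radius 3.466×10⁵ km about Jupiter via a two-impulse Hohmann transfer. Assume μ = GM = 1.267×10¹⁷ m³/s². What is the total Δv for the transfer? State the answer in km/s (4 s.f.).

Δv_total ≈ 15.57 km/s

r₁ = 96640 km = 9.664×10⁷ m.
r₂ = 3.466×10⁵ km = 3.466×10⁸ m.
Transfer ellipse a_t = (r₁ + r₂)/2 = 2.216×10⁸ m.
At r₁: circular v_c1 = √(μ/r₁) = 36210 m/s; transfer-perijove v_p = √[μ(2/r₁ − 1/a_t)] = 45280 m/s.
Δv₁ = v_p − v_c1 = 9073 m/s.
At r₂: circular v_c2 = √(μ/r₂) = 19120 m/s; transfer-apojove v_a = √[μ(2/r₂ − 1/a_t)] = 12630 m/s.
Δv₂ = v_c2 − v_a = 6494 m/s.
Total Δv = Δv₁ + Δv₂ = 15570 m/s = 15.57 km/s.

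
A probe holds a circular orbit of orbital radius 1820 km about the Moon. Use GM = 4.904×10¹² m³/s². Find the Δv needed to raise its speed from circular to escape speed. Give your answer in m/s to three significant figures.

Δv ≈ 680 m/s

r = 1820 km = 1.820×10⁶ m.
Circular speed v_c = √(μ/r) = 1641 m/s.
Escape speed v_esc = √(2μ/r) = √2 × v_c = 2321 m/s.
Δv = v_esc − v_c = 679.9 m/s.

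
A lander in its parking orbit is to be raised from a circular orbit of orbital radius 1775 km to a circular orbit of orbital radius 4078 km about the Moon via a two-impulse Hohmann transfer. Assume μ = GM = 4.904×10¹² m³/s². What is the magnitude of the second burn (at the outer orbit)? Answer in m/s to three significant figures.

r₁ = 1775 km = 1.775×10⁶ m.
r₂ = 4078 km = 4.078×10⁶ m.
Transfer ellipse a_t = (r₁ + r₂)/2 = 2.926×10⁶ m.
At r₁: circular v_c1 = √(μ/r₁) = 1662 m/s; transfer-perilune v_p = √[μ(2/r₁ − 1/a_t)] = 1962 m/s.
At r₂: circular v_c2 = √(μ/r₂) = 1097 m/s; transfer-apolune v_a = √[μ(2/r₂ − 1/a_t)] = 854.0 m/s.
Δv₂ = v_c2 − v_a = 242.6 m/s.

Δv ≈ 243 m/s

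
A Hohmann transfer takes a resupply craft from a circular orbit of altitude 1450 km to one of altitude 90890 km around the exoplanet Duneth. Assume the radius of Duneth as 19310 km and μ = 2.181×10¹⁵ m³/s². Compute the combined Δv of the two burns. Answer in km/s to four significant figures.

Δv_total ≈ 4.991 km/s

r₁ = 19310 + 1450 = 20760 km = 2.0760×10⁷ m.
r₂ = 19310 + 90890 = 110200 km = 1.1020×10⁸ m.
Transfer ellipse a_t = (r₁ + r₂)/2 = 6.548×10⁷ m.
At r₁: circular v_c1 = √(μ/r₁) = 10250 m/s; transfer-periapsis v_p = √[μ(2/r₁ − 1/a_t)] = 13300 m/s.
Δv₁ = v_p − v_c1 = 3047 m/s.
At r₂: circular v_c2 = √(μ/r₂) = 4449 m/s; transfer-apoapsis v_a = √[μ(2/r₂ − 1/a_t)] = 2505 m/s.
Δv₂ = v_c2 − v_a = 1944 m/s.
Total Δv = Δv₁ + Δv₂ = 4991 m/s = 4.991 km/s.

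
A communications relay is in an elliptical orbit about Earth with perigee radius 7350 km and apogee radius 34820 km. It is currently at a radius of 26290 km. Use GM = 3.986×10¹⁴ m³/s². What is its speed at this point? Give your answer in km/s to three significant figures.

v ≈ 3.38 km/s

Semi-major axis a = (r_p + r_a)/2 = 21085 km = 2.108×10⁷ m.
Vis-viva: v² = μ(2/r − 1/a) = 3.986×10¹⁴ × (7.607×10⁻⁸ − 4.743×10⁻⁸) = 1.142×10⁷ m²/s².
v = 3379 m/s = 3.379 km/s.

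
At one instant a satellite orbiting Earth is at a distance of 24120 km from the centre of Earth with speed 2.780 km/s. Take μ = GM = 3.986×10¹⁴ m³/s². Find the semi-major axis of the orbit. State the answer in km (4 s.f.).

a ≈ 15740 km

r = 2.412×10⁷ m.
Vis-viva rearranged: 1/a = 2/r − v²/μ = 8.292×10⁻⁸ − 1.939×10⁻⁸ = 6.353×10⁻⁸ m⁻¹.
a = 1.574×10⁷ m = 15741 km.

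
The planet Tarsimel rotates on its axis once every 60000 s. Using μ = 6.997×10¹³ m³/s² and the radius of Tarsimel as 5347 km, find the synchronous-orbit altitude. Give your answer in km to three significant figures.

A synchronous orbit has period T, so by Kepler's third law a = (μT²/4π²)^(1/3).
μT²/4π² = 6.997×10¹³ × (6.000×10⁴)² / 39.48 = 6.380×10²¹ m³.
a = 1.855×10⁷ m = 18547 km.
Altitude h = a − R = 18547 − 5347 = 13200 km.

h_sync ≈ 13200 km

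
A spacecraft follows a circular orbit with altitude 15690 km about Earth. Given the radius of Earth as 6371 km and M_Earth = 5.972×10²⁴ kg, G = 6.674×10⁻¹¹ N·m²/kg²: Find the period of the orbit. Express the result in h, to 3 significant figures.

T ≈ 9.06 h

μ = GM = 6.674×10⁻¹¹ × 5.972×10²⁴ = 3.986×10¹⁴ m³/s².
r = 6371 + 15690 = 22061 km = 2.2061×10⁷ m.
Kepler's third law: T = 2π√(r³/μ) = 2π√((2.206×10⁷)³ / 3.986×10¹⁴).
r³/μ = 2.694×10⁷ s², so T = 2π × 5.190×10³ = 3.261×10⁴ s.
Converting: 3.261×10⁴ s ÷ 3600 = 9.059 h.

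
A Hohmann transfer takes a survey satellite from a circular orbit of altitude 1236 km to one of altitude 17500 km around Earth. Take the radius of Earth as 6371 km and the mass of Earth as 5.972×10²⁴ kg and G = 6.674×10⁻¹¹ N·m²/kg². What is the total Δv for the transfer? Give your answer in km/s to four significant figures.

Δv_total ≈ 2.921 km/s

μ = GM = 6.674×10⁻¹¹ × 5.972×10²⁴ = 3.986×10¹⁴ m³/s².
r₁ = 6371 + 1236 = 7607.0 km = 7.6070×10⁶ m.
r₂ = 6371 + 17500 = 23871 km = 2.3871×10⁷ m.
Transfer ellipse a_t = (r₁ + r₂)/2 = 1.574×10⁷ m.
At r₁: circular v_c1 = √(μ/r₁) = 7238 m/s; transfer-perigee v_p = √[μ(2/r₁ − 1/a_t)] = 8914 m/s.
Δv₁ = v_p − v_c1 = 1676 m/s.
At r₂: circular v_c2 = √(μ/r₂) = 4086 m/s; transfer-apogee v_a = √[μ(2/r₂ − 1/a_t)] = 2841 m/s.
Δv₂ = v_c2 − v_a = 1245 m/s.
Total Δv = Δv₁ + Δv₂ = 2921 m/s = 2.921 km/s.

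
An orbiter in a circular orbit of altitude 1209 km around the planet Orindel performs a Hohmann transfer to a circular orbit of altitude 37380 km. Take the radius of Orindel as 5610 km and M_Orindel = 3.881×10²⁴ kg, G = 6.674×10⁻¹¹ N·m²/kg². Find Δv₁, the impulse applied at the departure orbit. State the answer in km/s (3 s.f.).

μ = GM = 6.674×10⁻¹¹ × 3.881×10²⁴ = 2.590×10¹⁴ m³/s².
r₁ = 5610 + 1209 = 6819.0 km = 6.8190×10⁶ m.
r₂ = 5610 + 37380 = 42990 km = 4.2990×10⁷ m.
Transfer ellipse a_t = (r₁ + r₂)/2 = 2.490×10⁷ m.
At r₁: circular v_c1 = √(μ/r₁) = 6163 m/s; transfer-periapsis v_p = √[μ(2/r₁ − 1/a_t)] = 8097 m/s.
Δv₁ = v_p − v_c1 = 1934 m/s.
= 1.934 km/s.

Δv ≈ 1.93 km/s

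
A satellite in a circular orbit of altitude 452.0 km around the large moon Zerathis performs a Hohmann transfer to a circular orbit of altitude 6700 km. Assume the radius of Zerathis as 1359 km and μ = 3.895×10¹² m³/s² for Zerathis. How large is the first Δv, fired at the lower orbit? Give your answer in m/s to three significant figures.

r₁ = 1359 + 452.0 = 1811.0 km = 1.8110×10⁶ m.
r₂ = 1359 + 6700 = 8059.0 km = 8.0590×10⁶ m.
Transfer ellipse a_t = (r₁ + r₂)/2 = 4.935×10⁶ m.
At r₁: circular v_c1 = √(μ/r₁) = 1467 m/s; transfer-periapsis v_p = √[μ(2/r₁ − 1/a_t)] = 1874 m/s.
Δv₁ = v_p − v_c1 = 407.6 m/s.

Δv ≈ 408 m/s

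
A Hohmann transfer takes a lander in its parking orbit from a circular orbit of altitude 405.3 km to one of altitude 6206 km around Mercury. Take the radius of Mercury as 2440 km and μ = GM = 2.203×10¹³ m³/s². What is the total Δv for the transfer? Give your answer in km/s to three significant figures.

Δv_total ≈ 1.10 km/s

r₁ = 2440 + 405.3 = 2845.3 km = 2.8453×10⁶ m.
r₂ = 2440 + 6206 = 8646.0 km = 8.6460×10⁶ m.
Transfer ellipse a_t = (r₁ + r₂)/2 = 5.746×10⁶ m.
At r₁: circular v_c1 = √(μ/r₁) = 2783 m/s; transfer-periherm v_p = √[μ(2/r₁ − 1/a_t)] = 3413 m/s.
Δv₁ = v_p − v_c1 = 630.8 m/s.
At r₂: circular v_c2 = √(μ/r₂) = 1596 m/s; transfer-apoherm v_a = √[μ(2/r₂ − 1/a_t)] = 1123 m/s.
Δv₂ = v_c2 − v_a = 472.9 m/s.
Total Δv = Δv₁ + Δv₂ = 1104 m/s = 1.104 km/s.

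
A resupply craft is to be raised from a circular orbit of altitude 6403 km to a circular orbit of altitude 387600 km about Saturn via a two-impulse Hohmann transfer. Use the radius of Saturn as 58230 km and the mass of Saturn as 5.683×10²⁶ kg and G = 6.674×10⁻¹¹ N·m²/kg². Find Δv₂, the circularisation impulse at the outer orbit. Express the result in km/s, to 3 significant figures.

Δv ≈ 4.58 km/s

μ = GM = 6.674×10⁻¹¹ × 5.683×10²⁶ = 3.793×10¹⁶ m³/s².
r₁ = 58230 + 6403 = 64633 km = 6.4633×10⁷ m.
r₂ = 58230 + 387600 = 445830 km = 4.4583×10⁸ m.
Transfer ellipse a_t = (r₁ + r₂)/2 = 2.552×10⁸ m.
At r₁: circular v_c1 = √(μ/r₁) = 24220 m/s; transfer-perikrone v_p = √[μ(2/r₁ − 1/a_t)] = 32020 m/s.
At r₂: circular v_c2 = √(μ/r₂) = 9224 m/s; transfer-apokrone v_a = √[μ(2/r₂ − 1/a_t)] = 4641 m/s.
Δv₂ = v_c2 − v_a = 4582 m/s.
= 4.582 km/s.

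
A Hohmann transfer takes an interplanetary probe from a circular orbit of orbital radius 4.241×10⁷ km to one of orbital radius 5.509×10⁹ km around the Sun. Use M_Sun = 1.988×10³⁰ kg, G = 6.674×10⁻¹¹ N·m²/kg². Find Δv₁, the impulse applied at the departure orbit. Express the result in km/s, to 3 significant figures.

Δv ≈ 22.9 km/s

μ = GM = 6.674×10⁻¹¹ × 1.988×10³⁰ = 1.327×10²⁰ m³/s².
r₁ = 4.241×10⁷ km = 4.241×10¹⁰ m.
r₂ = 5.509×10⁹ km = 5.509×10¹² m.
Transfer ellipse a_t = (r₁ + r₂)/2 = 2.776×10¹² m.
At r₁: circular v_c1 = √(μ/r₁) = 55930 m/s; transfer-perihelion v_p = √[μ(2/r₁ − 1/a_t)] = 78800 m/s.
Δv₁ = v_p − v_c1 = 22870 m/s.
= 22.87 km/s.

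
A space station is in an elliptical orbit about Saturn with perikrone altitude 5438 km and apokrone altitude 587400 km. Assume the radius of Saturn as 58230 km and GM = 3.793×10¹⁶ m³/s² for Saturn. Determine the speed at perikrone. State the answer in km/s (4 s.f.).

v ≈ 32.93 km/s

r_p = 58230 + 5438 = 63668 km = 6.3668×10⁷ m.
r_a = 58230 + 587400 = 645630 km = 6.4563×10⁸ m.
Semi-major axis a = (r_p + r_a)/2 = 3.5465×10⁵ km = 3.546×10⁸ m.
Vis-viva: v² = μ(2/r − 1/a) = 3.793×10¹⁶ × (3.141×10⁻⁸ − 2.820×10⁻⁹) = 1.085×10⁹ m²/s².
v = 32930 m/s = 32.93 km/s.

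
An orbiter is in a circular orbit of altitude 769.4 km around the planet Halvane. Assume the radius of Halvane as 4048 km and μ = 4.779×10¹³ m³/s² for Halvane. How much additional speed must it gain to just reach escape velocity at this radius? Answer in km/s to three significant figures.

Δv ≈ 1.30 km/s

r = 4048 + 769.4 = 4817.4 km = 4.8174×10⁶ m.
Circular speed v_c = √(μ/r) = 3150 m/s.
Escape speed v_esc = √(2μ/r) = √2 × v_c = 4454 m/s.
Δv = v_esc − v_c = 1305 m/s = 1.305 km/s.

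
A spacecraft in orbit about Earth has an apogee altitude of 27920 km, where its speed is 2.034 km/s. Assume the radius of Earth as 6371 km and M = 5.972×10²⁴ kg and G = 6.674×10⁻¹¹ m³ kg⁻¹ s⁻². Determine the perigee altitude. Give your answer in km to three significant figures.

μ = GM = 6.674×10⁻¹¹ × 5.972×10²⁴ = 3.986×10¹⁴ m³/s².
r_a = 6371 + 27920 = 34291 km = 3.429×10⁷ m.
Specific energy ε = v²/2 − μ/r = -9.555×10⁶ J/kg, so a = −μ/(2ε) = 2.086×10⁷ m.
The apsides satisfy r_p + r_a = 2a, so the perigee radius is 2a − r_a = 7.424×10⁶ m = 7424.0 km.
Perigee altitude = 7424.0 − 6371 = 1053.0 km.

perigee altitude ≈ 1050 km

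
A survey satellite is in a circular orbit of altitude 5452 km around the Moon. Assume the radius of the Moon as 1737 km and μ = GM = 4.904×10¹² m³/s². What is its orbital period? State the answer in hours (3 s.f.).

r = 1737 + 5452 = 7189.0 km = 7.1890×10⁶ m.
Kepler's third law: T = 2π√(r³/μ) = 2π√((7.189×10⁶)³ / 4.904×10¹²).
r³/μ = 7.576×10⁷ s², so T = 2π × 8.704×10³ = 5.469×10⁴ s.
Converting: 5.469×10⁴ s ÷ 3600 = 15.19 hours.

T ≈ 15.2 hours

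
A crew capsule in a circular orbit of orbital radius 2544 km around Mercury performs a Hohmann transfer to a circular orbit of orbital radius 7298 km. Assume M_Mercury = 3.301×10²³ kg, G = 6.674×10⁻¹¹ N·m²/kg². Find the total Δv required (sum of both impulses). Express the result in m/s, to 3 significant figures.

Δv_total ≈ 1130 m/s

μ = GM = 6.674×10⁻¹¹ × 3.301×10²³ = 2.203×10¹³ m³/s².
r₁ = 2544 km = 2.544×10⁶ m.
r₂ = 7298 km = 7.298×10⁶ m.
Transfer ellipse a_t = (r₁ + r₂)/2 = 4.921×10⁶ m.
At r₁: circular v_c1 = √(μ/r₁) = 2943 m/s; transfer-periherm v_p = √[μ(2/r₁ − 1/a_t)] = 3584 m/s.
Δv₁ = v_p − v_c1 = 640.9 m/s.
At r₂: circular v_c2 = √(μ/r₂) = 1737 m/s; transfer-apoherm v_a = √[μ(2/r₂ − 1/a_t)] = 1249 m/s.
Δv₂ = v_c2 − v_a = 488.2 m/s.
Total Δv = Δv₁ + Δv₂ = 1129 m/s.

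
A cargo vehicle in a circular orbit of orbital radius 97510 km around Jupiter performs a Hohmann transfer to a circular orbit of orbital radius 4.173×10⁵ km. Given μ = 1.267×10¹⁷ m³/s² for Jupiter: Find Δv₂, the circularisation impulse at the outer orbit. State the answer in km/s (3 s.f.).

Δv ≈ 6.70 km/s

r₁ = 97510 km = 9.751×10⁷ m.
r₂ = 4.173×10⁵ km = 4.173×10⁸ m.
Transfer ellipse a_t = (r₁ + r₂)/2 = 2.574×10⁸ m.
At r₁: circular v_c1 = √(μ/r₁) = 36050 m/s; transfer-perijove v_p = √[μ(2/r₁ − 1/a_t)] = 45900 m/s.
At r₂: circular v_c2 = √(μ/r₂) = 17420 m/s; transfer-apojove v_a = √[μ(2/r₂ − 1/a_t)] = 10720 m/s.
Δv₂ = v_c2 − v_a = 6700 m/s.
= 6.700 km/s.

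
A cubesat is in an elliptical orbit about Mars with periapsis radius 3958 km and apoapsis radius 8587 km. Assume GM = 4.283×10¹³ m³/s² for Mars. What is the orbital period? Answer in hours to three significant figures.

T ≈ 4.19 hours

Semi-major axis a = (r_p + r_a)/2 = (3958.0 + 8587.0)/2 = 6272.5 km = 6.272×10⁶ m.
By Kepler's third law T = 2π√(a³/μ) = 2π × 2.400×10³ = 1.508×10⁴ s.
= 4.190 hours.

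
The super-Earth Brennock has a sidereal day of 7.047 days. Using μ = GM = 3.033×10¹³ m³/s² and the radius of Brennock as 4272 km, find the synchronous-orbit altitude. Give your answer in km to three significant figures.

T = 7.047 days = 6.089×10⁵ s.
A synchronous orbit has period T, so by Kepler's third law a = (μT²/4π²)^(1/3).
μT²/4π² = 3.033×10¹³ × (6.089×10⁵)² / 39.48 = 2.848×10²³ m³.
a = 6.579×10⁷ m = 65793 km.
Altitude h = a − R = 65793 − 4272 = 61521 km.

h_sync ≈ 61500 km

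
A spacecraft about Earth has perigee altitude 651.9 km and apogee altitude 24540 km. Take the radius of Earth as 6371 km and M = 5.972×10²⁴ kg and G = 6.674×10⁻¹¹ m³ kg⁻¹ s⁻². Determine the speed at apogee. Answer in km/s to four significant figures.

v ≈ 2.185 km/s

μ = GM = 6.674×10⁻¹¹ × 5.972×10²⁴ = 3.986×10¹⁴ m³/s².
r_p = 6371 + 651.9 = 7022.9 km = 7.0229×10⁶ m.
r_a = 6371 + 24540 = 30911 km = 3.0911×10⁷ m.
Semi-major axis a = (r_p + r_a)/2 = 18967 km = 1.897×10⁷ m.
Vis-viva: v² = μ(2/r − 1/a) = 3.986×10¹⁴ × (6.470×10⁻⁸ − 5.272×10⁻⁸) = 4.774×10⁶ m²/s².
v = 2185 m/s = 2.185 km/s.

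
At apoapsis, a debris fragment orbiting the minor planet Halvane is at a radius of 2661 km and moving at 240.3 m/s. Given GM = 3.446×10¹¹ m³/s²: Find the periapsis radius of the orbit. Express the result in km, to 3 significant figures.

r_a = 2.661×10⁶ m.
Specific energy ε = v²/2 − μ/r = -1.006×10⁵ J/kg, so a = −μ/(2ε) = 1.712×10⁶ m.
The apsides satisfy r_p + r_a = 2a, so the periapsis radius is 2a − r_a = 7.635×10⁵ m = 763.49 km.

periapsis radius ≈ 763 km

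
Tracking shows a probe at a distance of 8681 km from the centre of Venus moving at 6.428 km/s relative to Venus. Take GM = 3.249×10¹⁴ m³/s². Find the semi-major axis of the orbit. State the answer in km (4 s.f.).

a ≈ 9689 km

r = 8.681×10⁶ m.
Vis-viva rearranged: 1/a = 2/r − v²/μ = 2.304×10⁻⁷ − 1.272×10⁻⁷ = 1.032×10⁻⁷ m⁻¹.
a = 9.689×10⁶ m = 9688.7 km.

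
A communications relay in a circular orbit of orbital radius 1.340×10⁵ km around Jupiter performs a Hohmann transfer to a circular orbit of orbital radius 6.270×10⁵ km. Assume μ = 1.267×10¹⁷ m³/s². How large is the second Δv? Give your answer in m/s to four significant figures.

r₁ = 1.340×10⁵ km = 1.340×10⁸ m.
r₂ = 6.270×10⁵ km = 6.270×10⁸ m.
Transfer ellipse a_t = (r₁ + r₂)/2 = 3.805×10⁸ m.
At r₁: circular v_c1 = √(μ/r₁) = 30750 m/s; transfer-perijove v_p = √[μ(2/r₁ − 1/a_t)] = 39470 m/s.
At r₂: circular v_c2 = √(μ/r₂) = 14220 m/s; transfer-apojove v_a = √[μ(2/r₂ − 1/a_t)] = 8436 m/s.
Δv₂ = v_c2 − v_a = 5779 m/s.

Δv ≈ 5779 m/s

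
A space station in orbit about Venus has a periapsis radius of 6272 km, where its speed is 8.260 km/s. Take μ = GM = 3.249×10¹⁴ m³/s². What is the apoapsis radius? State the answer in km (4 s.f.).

r_p = 6.272×10⁶ m.
Specific energy ε = v²/2 − μ/r = -1.769×10⁷ J/kg, so a = −μ/(2ε) = 9.184×10⁶ m.
The apsides satisfy r_p + r_a = 2a, so the apoapsis radius is 2a − r_p = 1.210×10⁷ m = 12097 km.

apoapsis radius ≈ 12100 km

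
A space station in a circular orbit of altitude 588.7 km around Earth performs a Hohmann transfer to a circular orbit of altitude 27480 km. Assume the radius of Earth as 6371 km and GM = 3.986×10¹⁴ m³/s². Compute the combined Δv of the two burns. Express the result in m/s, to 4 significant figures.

Δv_total ≈ 3607 m/s

r₁ = 6371 + 588.7 = 6959.7 km = 6.9597×10⁶ m.
r₂ = 6371 + 27480 = 33851 km = 3.3851×10⁷ m.
Transfer ellipse a_t = (r₁ + r₂)/2 = 2.041×10⁷ m.
At r₁: circular v_c1 = √(μ/r₁) = 7568 m/s; transfer-perigee v_p = √[μ(2/r₁ − 1/a_t)] = 9747 m/s.
Δv₁ = v_p − v_c1 = 2179 m/s.
At r₂: circular v_c2 = √(μ/r₂) = 3431 m/s; transfer-apogee v_a = √[μ(2/r₂ − 1/a_t)] = 2004 m/s.
Δv₂ = v_c2 − v_a = 1427 m/s.
Total Δv = Δv₁ + Δv₂ = 3607 m/s.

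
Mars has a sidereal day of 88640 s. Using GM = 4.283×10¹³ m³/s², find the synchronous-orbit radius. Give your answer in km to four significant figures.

A synchronous orbit has period T, so by Kepler's third law a = (μT²/4π²)^(1/3).
μT²/4π² = 4.283×10¹³ × (8.864×10⁴)² / 39.48 = 8.524×10²¹ m³.
a = 2.043×10⁷ m = 20428 km.

r_sync ≈ 20430 km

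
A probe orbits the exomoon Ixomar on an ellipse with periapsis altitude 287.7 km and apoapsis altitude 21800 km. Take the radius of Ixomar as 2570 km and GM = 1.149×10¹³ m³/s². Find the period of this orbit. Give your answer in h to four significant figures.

r_p = 2570 + 287.7 = 2857.7 km = 2.8577×10⁶ m.
r_a = 2570 + 21800 = 24370 km = 2.4370×10⁷ m.
Semi-major axis a = (r_p + r_a)/2 = (2857.7 + 24370)/2 = 13614 km = 1.361×10⁷ m.
By Kepler's third law T = 2π√(a³/μ) = 2π × 1.482×10⁴ = 9.311×10⁴ s.
= 25.86 h.

T ≈ 25.86 h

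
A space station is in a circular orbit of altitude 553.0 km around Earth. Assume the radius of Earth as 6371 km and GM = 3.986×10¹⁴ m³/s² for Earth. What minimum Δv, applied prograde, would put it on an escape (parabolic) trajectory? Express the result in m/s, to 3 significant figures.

r = 6371 + 553.0 = 6924.0 km = 6.9240×10⁶ m.
Circular speed v_c = √(μ/r) = 7587 m/s.
Escape speed v_esc = √(2μ/r) = √2 × v_c = 10730 m/s.
Δv = v_esc − v_c = 3143 m/s.

Δv ≈ 3140 m/s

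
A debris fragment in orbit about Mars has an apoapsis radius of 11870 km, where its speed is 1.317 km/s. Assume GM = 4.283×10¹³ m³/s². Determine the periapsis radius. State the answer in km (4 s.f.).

r_a = 1.187×10⁷ m.
Specific energy ε = v²/2 − μ/r = -2.741×10⁶ J/kg, so a = −μ/(2ε) = 7.813×10⁶ m.
The apsides satisfy r_p + r_a = 2a, so the periapsis radius is 2a − r_a = 3.756×10⁶ m = 3755.6 km.

periapsis radius ≈ 3756 km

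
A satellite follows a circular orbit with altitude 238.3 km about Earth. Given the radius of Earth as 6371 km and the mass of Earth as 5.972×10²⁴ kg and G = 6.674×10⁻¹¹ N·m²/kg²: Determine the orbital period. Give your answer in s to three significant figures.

μ = GM = 6.674×10⁻¹¹ × 5.972×10²⁴ = 3.986×10¹⁴ m³/s².
r = 6371 + 238.3 = 6609.3 km = 6.6093×10⁶ m.
Kepler's third law: T = 2π√(r³/μ) = 2π√((6.609×10⁶)³ / 3.986×10¹⁴).
r³/μ = 7.244×10⁵ s², so T = 2π × 8.511×10² = 5.348×10³ s.

T ≈ 5350 s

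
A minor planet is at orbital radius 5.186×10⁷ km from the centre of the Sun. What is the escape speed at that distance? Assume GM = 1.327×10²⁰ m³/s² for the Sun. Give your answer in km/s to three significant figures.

r = 5.186×10⁷ km = 5.186×10¹⁰ m.
Escape speed v_esc = √(2μ/r) = √(2 × 1.327×10²⁰ / 5.186×10¹⁰) = √(5.118×10⁹) = 71540 m/s.
= 71.54 km/s.

v_esc ≈ 71.5 km/s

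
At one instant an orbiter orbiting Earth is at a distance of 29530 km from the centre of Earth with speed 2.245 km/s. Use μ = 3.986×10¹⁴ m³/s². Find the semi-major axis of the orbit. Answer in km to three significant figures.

a ≈ 18200 km

r = 2.953×10⁷ m.
Vis-viva rearranged: 1/a = 2/r − v²/μ = 6.773×10⁻⁸ − 1.264×10⁻⁸ = 5.508×10⁻⁸ m⁻¹.
a = 1.815×10⁷ m = 18154 km.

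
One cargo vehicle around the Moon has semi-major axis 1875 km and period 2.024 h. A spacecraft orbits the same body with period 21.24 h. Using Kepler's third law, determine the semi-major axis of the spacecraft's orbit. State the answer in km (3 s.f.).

Kepler's third law: a³ ∝ T², so a₂ = a₁ (T₂/T₁)^(2/3).
T₂/T₁ = 10.49, (T₂/T₁)^(2/3) = 4.793.
a₂ = 1875 × 4.793 = 8987 km.

a₂ ≈ 8990 km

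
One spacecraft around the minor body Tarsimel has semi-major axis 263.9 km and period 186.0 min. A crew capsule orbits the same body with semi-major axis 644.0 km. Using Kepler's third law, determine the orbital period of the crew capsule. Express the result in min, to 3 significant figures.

Kepler's third law: T² ∝ a³, so T₂ = T₁ (a₂/a₁)^(3/2).
a₂/a₁ = 2.440, (a₂/a₁)^(3/2) = 3.812.
T₂ = 186.0 × 3.812 = 709.1 min.

T₂ ≈ 709 min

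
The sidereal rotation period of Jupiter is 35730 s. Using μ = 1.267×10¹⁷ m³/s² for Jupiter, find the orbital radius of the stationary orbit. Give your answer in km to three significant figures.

A synchronous orbit has period T, so by Kepler's third law a = (μT²/4π²)^(1/3).
μT²/4π² = 1.267×10¹⁷ × (3.573×10⁴)² / 39.48 = 4.097×10²⁴ m³.
a = 1.600×10⁸ m = 1.6002×10⁵ km.

r_sync ≈ 1.60×10⁵ km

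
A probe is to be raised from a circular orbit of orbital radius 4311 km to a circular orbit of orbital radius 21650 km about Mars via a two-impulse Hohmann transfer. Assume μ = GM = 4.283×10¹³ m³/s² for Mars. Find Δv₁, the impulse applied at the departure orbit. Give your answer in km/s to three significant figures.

r₁ = 4311 km = 4.311×10⁶ m.
r₂ = 21650 km = 2.165×10⁷ m.
Transfer ellipse a_t = (r₁ + r₂)/2 = 1.298×10⁷ m.
At r₁: circular v_c1 = √(μ/r₁) = 3152 m/s; transfer-periapsis v_p = √[μ(2/r₁ − 1/a_t)] = 4071 m/s.
Δv₁ = v_p − v_c1 = 918.7 m/s.
= 0.9187 km/s.

Δv ≈ 0.919 km/s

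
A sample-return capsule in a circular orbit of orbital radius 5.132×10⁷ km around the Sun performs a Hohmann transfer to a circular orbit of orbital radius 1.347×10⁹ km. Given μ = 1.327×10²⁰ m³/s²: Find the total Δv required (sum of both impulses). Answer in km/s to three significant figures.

r₁ = 5.132×10⁷ km = 5.132×10¹⁰ m.
r₂ = 1.347×10⁹ km = 1.347×10¹² m.
Transfer ellipse a_t = (r₁ + r₂)/2 = 6.992×10¹¹ m.
At r₁: circular v_c1 = √(μ/r₁) = 50850 m/s; transfer-perihelion v_p = √[μ(2/r₁ − 1/a_t)] = 70580 m/s.
Δv₁ = v_p − v_c1 = 19730 m/s.
At r₂: circular v_c2 = √(μ/r₂) = 9925 m/s; transfer-aphelion v_a = √[μ(2/r₂ − 1/a_t)] = 2689 m/s.
Δv₂ = v_c2 − v_a = 7236 m/s.
Total Δv = Δv₁ + Δv₂ = 26970 m/s = 26.97 km/s.

Δv_total ≈ 27.0 km/s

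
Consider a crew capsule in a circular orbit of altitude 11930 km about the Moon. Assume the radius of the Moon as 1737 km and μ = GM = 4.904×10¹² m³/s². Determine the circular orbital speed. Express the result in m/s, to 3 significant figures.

r = 1737 + 11930 = 13667 km = 1.3667×10⁷ m.
For a circular orbit v = √(μ/r) = √(4.904×10¹² / 1.367×10⁷) = √(3.588×10⁵) = 599.0 m/s.

v ≈ 599 m/s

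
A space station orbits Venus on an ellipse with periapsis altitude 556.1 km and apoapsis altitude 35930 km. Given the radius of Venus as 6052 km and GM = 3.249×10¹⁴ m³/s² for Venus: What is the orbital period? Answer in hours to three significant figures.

T ≈ 11.6 hours

r_p = 6052 + 556.1 = 6608.1 km = 6.6081×10⁶ m.
r_a = 6052 + 35930 = 41982 km = 4.1982×10⁷ m.
Semi-major axis a = (r_p + r_a)/2 = (6608.1 + 41982)/2 = 24295 km = 2.430×10⁷ m.
By Kepler's third law T = 2π√(a³/μ) = 2π × 6.644×10³ = 4.174×10⁴ s.
= 11.60 hours.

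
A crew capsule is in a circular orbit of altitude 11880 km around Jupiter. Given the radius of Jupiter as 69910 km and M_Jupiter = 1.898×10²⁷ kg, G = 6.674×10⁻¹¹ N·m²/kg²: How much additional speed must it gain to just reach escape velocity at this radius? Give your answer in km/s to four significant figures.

Δv ≈ 16.30 km/s

μ = GM = 6.674×10⁻¹¹ × 1.898×10²⁷ = 1.267×10¹⁷ m³/s².
r = 69910 + 11880 = 81790 km = 8.1790×10⁷ m.
Circular speed v_c = √(μ/r) = 39350 m/s.
Escape speed v_esc = √(2μ/r) = √2 × v_c = 55660 m/s.
Δv = v_esc − v_c = 16300 m/s = 16.30 km/s.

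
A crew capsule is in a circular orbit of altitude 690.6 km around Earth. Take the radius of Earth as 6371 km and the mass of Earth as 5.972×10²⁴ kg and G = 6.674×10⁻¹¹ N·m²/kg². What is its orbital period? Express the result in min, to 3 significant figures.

T ≈ 98.4 min

μ = GM = 6.674×10⁻¹¹ × 5.972×10²⁴ = 3.986×10¹⁴ m³/s².
r = 6371 + 690.6 = 7061.6 km = 7.0616×10⁶ m.
Kepler's third law: T = 2π√(r³/μ) = 2π√((7.062×10⁶)³ / 3.986×10¹⁴).
r³/μ = 8.835×10⁵ s², so T = 2π × 9.399×10² = 5.906×10³ s.
Converting: 5.906×10³ s ÷ 60.00 = 98.43 min.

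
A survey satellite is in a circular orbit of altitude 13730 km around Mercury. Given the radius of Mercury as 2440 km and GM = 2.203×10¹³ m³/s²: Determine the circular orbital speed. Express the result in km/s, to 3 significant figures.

r = 2440 + 13730 = 16170 km = 1.6170×10⁷ m.
For a circular orbit v = √(μ/r) = √(2.203×10¹³ / 1.617×10⁷) = √(1.362×10⁶) = 1167 m/s.
That is 1.167 km/s.

v ≈ 1.17 km/s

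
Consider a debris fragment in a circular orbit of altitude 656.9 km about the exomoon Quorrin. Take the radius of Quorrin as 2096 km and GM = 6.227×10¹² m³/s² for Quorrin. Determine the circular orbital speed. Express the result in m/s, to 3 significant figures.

r = 2096 + 656.9 = 2752.9 km = 2.7529×10⁶ m.
For a circular orbit v = √(μ/r) = √(6.227×10¹² / 2.753×10⁶) = √(2.262×10⁶) = 1504 m/s.

v ≈ 1500 m/s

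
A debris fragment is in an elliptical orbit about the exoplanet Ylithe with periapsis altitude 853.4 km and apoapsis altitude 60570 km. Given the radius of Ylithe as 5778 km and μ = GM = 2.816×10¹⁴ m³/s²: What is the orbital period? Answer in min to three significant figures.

r_p = 5778 + 853.4 = 6631.4 km = 6.6314×10⁶ m.
r_a = 5778 + 60570 = 66348 km = 6.6348×10⁷ m.
Semi-major axis a = (r_p + r_a)/2 = (6631.4 + 66348)/2 = 36490 km = 3.649×10⁷ m.
By Kepler's third law T = 2π√(a³/μ) = 2π × 1.314×10⁴ = 8.253×10⁴ s.
= 1376 min.

T ≈ 1380 min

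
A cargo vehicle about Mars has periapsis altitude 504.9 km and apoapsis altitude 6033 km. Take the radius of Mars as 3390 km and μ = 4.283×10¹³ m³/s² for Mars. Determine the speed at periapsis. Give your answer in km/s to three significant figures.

r_p = 3390 + 504.9 = 3894.9 km = 3.8949×10⁶ m.
r_a = 3390 + 6033 = 9423.0 km = 9.4230×10⁶ m.
Semi-major axis a = (r_p + r_a)/2 = 6658.9 km = 6.659×10⁶ m.
Vis-viva: v² = μ(2/r − 1/a) = 4.283×10¹³ × (5.135×10⁻⁷ − 1.502×10⁻⁷) = 1.556×10⁷ m²/s².
v = 3945 m/s = 3.945 km/s.

v ≈ 3.94 km/s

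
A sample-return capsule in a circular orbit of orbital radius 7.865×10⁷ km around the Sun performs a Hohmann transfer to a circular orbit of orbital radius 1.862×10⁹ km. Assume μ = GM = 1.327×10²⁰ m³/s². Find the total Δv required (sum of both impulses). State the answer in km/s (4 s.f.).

Δv_total ≈ 21.86 km/s

r₁ = 7.865×10⁷ km = 7.865×10¹⁰ m.
r₂ = 1.862×10⁹ km = 1.862×10¹² m.
Transfer ellipse a_t = (r₁ + r₂)/2 = 9.703×10¹¹ m.
At r₁: circular v_c1 = √(μ/r₁) = 41080 m/s; transfer-perihelion v_p = √[μ(2/r₁ − 1/a_t)] = 56900 m/s.
Δv₁ = v_p − v_c1 = 15820 m/s.
At r₂: circular v_c2 = √(μ/r₂) = 8442 m/s; transfer-aphelion v_a = √[μ(2/r₂ − 1/a_t)] = 2403 m/s.
Δv₂ = v_c2 − v_a = 6039 m/s.
Total Δv = Δv₁ + Δv₂ = 21860 m/s = 21.86 km/s.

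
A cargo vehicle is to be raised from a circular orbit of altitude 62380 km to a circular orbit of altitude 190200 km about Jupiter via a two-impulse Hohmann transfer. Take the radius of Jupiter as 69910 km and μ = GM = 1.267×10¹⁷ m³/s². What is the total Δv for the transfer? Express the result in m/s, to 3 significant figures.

Δv_total ≈ 8630 m/s

r₁ = 69910 + 62380 = 132290 km = 1.3229×10⁸ m.
r₂ = 69910 + 190200 = 260110 km = 2.6011×10⁸ m.
Transfer ellipse a_t = (r₁ + r₂)/2 = 1.962×10⁸ m.
At r₁: circular v_c1 = √(μ/r₁) = 30950 m/s; transfer-perijove v_p = √[μ(2/r₁ − 1/a_t)] = 35630 m/s.
Δv₁ = v_p − v_c1 = 4686 m/s.
At r₂: circular v_c2 = √(μ/r₂) = 22070 m/s; transfer-apojove v_a = √[μ(2/r₂ − 1/a_t)] = 18120 m/s.
Δv₂ = v_c2 − v_a = 3948 m/s.
Total Δv = Δv₁ + Δv₂ = 8633 m/s.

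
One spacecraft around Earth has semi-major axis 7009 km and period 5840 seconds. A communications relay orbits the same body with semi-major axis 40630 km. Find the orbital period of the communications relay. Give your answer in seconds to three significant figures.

T₂ ≈ 81500 seconds

Kepler's third law: T² ∝ a³, so T₂ = T₁ (a₂/a₁)^(3/2).
a₂/a₁ = 5.797, (a₂/a₁)^(3/2) = 13.96.
T₂ = 5840 × 13.96 = 81510 seconds.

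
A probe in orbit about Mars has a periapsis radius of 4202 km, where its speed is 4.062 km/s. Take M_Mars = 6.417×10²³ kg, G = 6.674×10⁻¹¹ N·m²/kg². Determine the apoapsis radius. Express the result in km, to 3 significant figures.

μ = GM = 6.674×10⁻¹¹ × 6.417×10²³ = 4.283×10¹³ m³/s².
r_p = 4.202×10⁶ m.
Specific energy ε = v²/2 − μ/r = -1.942×10⁶ J/kg, so a = −μ/(2ε) = 1.103×10⁷ m.
The apsides satisfy r_p + r_a = 2a, so the apoapsis radius is 2a − r_p = 1.785×10⁷ m = 17849 km.

apoapsis radius ≈ 17800 km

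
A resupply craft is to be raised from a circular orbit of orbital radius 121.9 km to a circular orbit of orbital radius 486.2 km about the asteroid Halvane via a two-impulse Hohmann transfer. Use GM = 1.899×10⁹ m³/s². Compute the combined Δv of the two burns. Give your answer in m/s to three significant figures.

r₁ = 121.9 km = 1.219×10⁵ m.
r₂ = 486.2 km = 4.862×10⁵ m.
Transfer ellipse a_t = (r₁ + r₂)/2 = 3.040×10⁵ m.
At r₁: circular v_c1 = √(μ/r₁) = 124.8 m/s; transfer-periapsis v_p = √[μ(2/r₁ − 1/a_t)] = 157.8 m/s.
Δv₁ = v_p − v_c1 = 33.02 m/s.
At r₂: circular v_c2 = √(μ/r₂) = 62.50 m/s; transfer-apoapsis v_a = √[μ(2/r₂ − 1/a_t)] = 39.57 m/s.
Δv₂ = v_c2 − v_a = 22.92 m/s.
Total Δv = Δv₁ + Δv₂ = 55.94 m/s.

Δv_total ≈ 55.9 m/s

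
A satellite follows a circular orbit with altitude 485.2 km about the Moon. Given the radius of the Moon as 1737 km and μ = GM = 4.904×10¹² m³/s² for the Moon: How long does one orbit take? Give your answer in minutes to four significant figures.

T ≈ 156.6 minutes

r = 1737 + 485.2 = 2222.2 km = 2.2222×10⁶ m.
Kepler's third law: T = 2π√(r³/μ) = 2π√((2.222×10⁶)³ / 4.904×10¹²).
r³/μ = 2.238×10⁶ s², so T = 2π × 1.496×10³ = 9.399×10³ s.
Converting: 9.399×10³ s ÷ 60.00 = 156.6 minutes.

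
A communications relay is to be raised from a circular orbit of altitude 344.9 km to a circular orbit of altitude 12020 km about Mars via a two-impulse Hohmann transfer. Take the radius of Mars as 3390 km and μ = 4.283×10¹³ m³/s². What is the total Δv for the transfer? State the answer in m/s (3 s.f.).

Δv_total ≈ 1540 m/s

r₁ = 3390 + 344.9 = 3734.9 km = 3.7349×10⁶ m.
r₂ = 3390 + 12020 = 15410 km = 1.5410×10⁷ m.
Transfer ellipse a_t = (r₁ + r₂)/2 = 9.572×10⁶ m.
At r₁: circular v_c1 = √(μ/r₁) = 3386 m/s; transfer-periapsis v_p = √[μ(2/r₁ − 1/a_t)] = 4297 m/s.
Δv₁ = v_p − v_c1 = 910.2 m/s.
At r₂: circular v_c2 = √(μ/r₂) = 1667 m/s; transfer-apoapsis v_a = √[μ(2/r₂ − 1/a_t)] = 1041 m/s.
Δv₂ = v_c2 − v_a = 625.8 m/s.
Total Δv = Δv₁ + Δv₂ = 1536 m/s.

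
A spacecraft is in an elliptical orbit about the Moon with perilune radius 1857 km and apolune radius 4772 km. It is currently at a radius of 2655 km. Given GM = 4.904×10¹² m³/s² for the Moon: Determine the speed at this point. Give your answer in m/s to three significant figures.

Semi-major axis a = (r_p + r_a)/2 = 3314.5 km = 3.314×10⁶ m.
Vis-viva: v² = μ(2/r − 1/a) = 4.904×10¹² × (7.533×10⁻⁷ − 3.017×10⁻⁷) = 2.215×10⁶ m²/s².
v = 1488 m/s.

v ≈ 1490 m/s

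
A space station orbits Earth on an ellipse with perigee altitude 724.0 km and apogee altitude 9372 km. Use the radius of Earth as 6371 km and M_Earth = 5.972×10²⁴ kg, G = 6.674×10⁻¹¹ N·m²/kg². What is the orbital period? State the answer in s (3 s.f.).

μ = GM = 6.674×10⁻¹¹ × 5.972×10²⁴ = 3.986×10¹⁴ m³/s².
r_p = 6371 + 724.0 = 7095.0 km = 7.0950×10⁶ m.
r_a = 6371 + 9372 = 15743 km = 1.5743×10⁷ m.
Semi-major axis a = (r_p + r_a)/2 = (7095.0 + 15743)/2 = 11419 km = 1.142×10⁷ m.
By Kepler's third law T = 2π√(a³/μ) = 2π × 1.933×10³ = 1.214×10⁴ s.

T ≈ 12100 s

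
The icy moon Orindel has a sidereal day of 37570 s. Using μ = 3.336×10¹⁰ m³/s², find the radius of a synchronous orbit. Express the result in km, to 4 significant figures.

A synchronous orbit has period T, so by Kepler's third law a = (μT²/4π²)^(1/3).
μT²/4π² = 3.336×10¹⁰ × (3.757×10⁴)² / 39.48 = 1.193×10¹⁸ m³.
a = 1.061×10⁶ m = 1060.5 km.

r_sync ≈ 1061 km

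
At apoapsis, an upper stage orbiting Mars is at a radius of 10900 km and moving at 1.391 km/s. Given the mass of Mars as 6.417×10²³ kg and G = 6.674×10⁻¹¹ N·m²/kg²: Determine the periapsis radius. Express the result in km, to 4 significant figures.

periapsis radius ≈ 3561 km

μ = GM = 6.674×10⁻¹¹ × 6.417×10²³ = 4.283×10¹³ m³/s².
r_a = 1.090×10⁷ m.
Specific energy ε = v²/2 − μ/r = -2.962×10⁶ J/kg, so a = −μ/(2ε) = 7.230×10⁶ m.
The apsides satisfy r_p + r_a = 2a, so the periapsis radius is 2a − r_a = 3.561×10⁶ m = 3560.6 km.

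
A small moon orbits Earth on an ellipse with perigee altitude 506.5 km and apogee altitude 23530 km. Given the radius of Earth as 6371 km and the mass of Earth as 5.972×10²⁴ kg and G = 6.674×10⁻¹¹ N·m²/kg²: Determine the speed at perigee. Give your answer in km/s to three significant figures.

v ≈ 9.71 km/s

μ = GM = 6.674×10⁻¹¹ × 5.972×10²⁴ = 3.986×10¹⁴ m³/s².
r_p = 6371 + 506.5 = 6877.5 km = 6.8775×10⁶ m.
r_a = 6371 + 23530 = 29901 km = 2.9901×10⁷ m.
Semi-major axis a = (r_p + r_a)/2 = 18389 km = 1.839×10⁷ m.
Vis-viva: v² = μ(2/r − 1/a) = 3.986×10¹⁴ × (2.908×10⁻⁷ − 5.438×10⁻⁸) = 9.423×10⁷ m²/s².
v = 9707 m/s = 9.707 km/s.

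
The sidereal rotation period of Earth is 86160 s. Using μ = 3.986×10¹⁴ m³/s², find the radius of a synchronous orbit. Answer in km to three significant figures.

r_sync ≈ 42200 km

A synchronous orbit has period T, so by Kepler's third law a = (μT²/4π²)^(1/3).
μT²/4π² = 3.986×10¹⁴ × (8.616×10⁴)² / 39.48 = 7.495×10²² m³.
a = 4.216×10⁷ m = 42163 km.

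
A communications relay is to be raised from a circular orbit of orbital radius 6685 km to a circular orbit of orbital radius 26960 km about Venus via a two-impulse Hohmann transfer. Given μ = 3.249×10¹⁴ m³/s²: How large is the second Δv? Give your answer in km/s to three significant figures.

Δv ≈ 1.28 km/s

r₁ = 6685 km = 6.685×10⁶ m.
r₂ = 26960 km = 2.696×10⁷ m.
Transfer ellipse a_t = (r₁ + r₂)/2 = 1.682×10⁷ m.
At r₁: circular v_c1 = √(μ/r₁) = 6971 m/s; transfer-periapsis v_p = √[μ(2/r₁ − 1/a_t)] = 8825 m/s.
At r₂: circular v_c2 = √(μ/r₂) = 3471 m/s; transfer-apoapsis v_a = √[μ(2/r₂ − 1/a_t)] = 2188 m/s.
Δv₂ = v_c2 − v_a = 1283 m/s.
= 1.283 km/s.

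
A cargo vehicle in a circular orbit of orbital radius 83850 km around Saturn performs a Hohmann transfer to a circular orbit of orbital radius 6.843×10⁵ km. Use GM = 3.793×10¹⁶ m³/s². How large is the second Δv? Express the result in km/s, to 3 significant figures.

Δv ≈ 3.97 km/s

r₁ = 83850 km = 8.385×10⁷ m.
r₂ = 6.843×10⁵ km = 6.843×10⁸ m.
Transfer ellipse a_t = (r₁ + r₂)/2 = 3.841×10⁸ m.
At r₁: circular v_c1 = √(μ/r₁) = 21270 m/s; transfer-perikrone v_p = √[μ(2/r₁ − 1/a_t)] = 28390 m/s.
At r₂: circular v_c2 = √(μ/r₂) = 7445 m/s; transfer-apokrone v_a = √[μ(2/r₂ − 1/a_t)] = 3479 m/s.
Δv₂ = v_c2 − v_a = 3966 m/s.
= 3.966 km/s.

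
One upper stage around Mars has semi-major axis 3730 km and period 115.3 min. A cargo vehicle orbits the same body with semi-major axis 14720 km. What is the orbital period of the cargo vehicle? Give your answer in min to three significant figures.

T₂ ≈ 904 min

Kepler's third law: T² ∝ a³, so T₂ = T₁ (a₂/a₁)^(3/2).
a₂/a₁ = 3.946, (a₂/a₁)^(3/2) = 7.840.
T₂ = 115.3 × 7.840 = 903.9 min.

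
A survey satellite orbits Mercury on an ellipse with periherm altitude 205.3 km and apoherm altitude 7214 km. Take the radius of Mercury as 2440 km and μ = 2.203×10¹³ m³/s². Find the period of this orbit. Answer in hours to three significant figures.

r_p = 2440 + 205.3 = 2645.3 km = 2.6453×10⁶ m.
r_a = 2440 + 7214 = 9654.0 km = 9.6540×10⁶ m.
Semi-major axis a = (r_p + r_a)/2 = (2645.3 + 9654.0)/2 = 6149.6 km = 6.150×10⁶ m.
By Kepler's third law T = 2π√(a³/μ) = 2π × 3.249×10³ = 2.041×10⁴ s.
= 5.671 hours.

T ≈ 5.67 hours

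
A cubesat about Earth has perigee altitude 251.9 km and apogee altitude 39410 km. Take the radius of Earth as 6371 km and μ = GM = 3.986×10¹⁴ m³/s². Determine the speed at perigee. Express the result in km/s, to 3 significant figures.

r_p = 6371 + 251.9 = 6622.9 km = 6.6229×10⁶ m.
r_a = 6371 + 39410 = 45781 km = 4.5781×10⁷ m.
Semi-major axis a = (r_p + r_a)/2 = 26202 km = 2.620×10⁷ m.
Vis-viva: v² = μ(2/r − 1/a) = 3.986×10¹⁴ × (3.020×10⁻⁷ − 3.817×10⁻⁸) = 1.052×10⁸ m²/s².
v = 10250 m/s = 10.25 km/s.

v ≈ 10.3 km/s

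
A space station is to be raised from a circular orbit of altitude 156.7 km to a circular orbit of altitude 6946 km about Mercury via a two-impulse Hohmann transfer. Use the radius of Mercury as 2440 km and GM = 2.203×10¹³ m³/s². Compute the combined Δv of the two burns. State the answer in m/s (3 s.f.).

Δv_total ≈ 1260 m/s

r₁ = 2440 + 156.7 = 2596.7 km = 2.5967×10⁶ m.
r₂ = 2440 + 6946 = 9386.0 km = 9.3860×10⁶ m.
Transfer ellipse a_t = (r₁ + r₂)/2 = 5.991×10⁶ m.
At r₁: circular v_c1 = √(μ/r₁) = 2913 m/s; transfer-periherm v_p = √[μ(2/r₁ − 1/a_t)] = 3646 m/s.
Δv₁ = v_p − v_c1 = 732.9 m/s.
At r₂: circular v_c2 = √(μ/r₂) = 1532 m/s; transfer-apoherm v_a = √[μ(2/r₂ − 1/a_t)] = 1009 m/s.
Δv₂ = v_c2 − v_a = 523.4 m/s.
Total Δv = Δv₁ + Δv₂ = 1256 m/s.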